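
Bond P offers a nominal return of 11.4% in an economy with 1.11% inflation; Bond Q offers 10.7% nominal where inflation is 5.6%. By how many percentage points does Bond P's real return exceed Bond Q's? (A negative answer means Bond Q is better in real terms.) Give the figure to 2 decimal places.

5.35

Bond P real return: 1.114/1.0111 − 1 = 10.177%.
Bond Q real return: 1.107/1.056 − 1 = 4.830%.
Difference: 10.177 − 4.830 = 5.347 pp.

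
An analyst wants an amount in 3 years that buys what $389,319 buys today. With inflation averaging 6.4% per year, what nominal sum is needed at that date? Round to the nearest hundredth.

Cumulative price-level factor: (1+6.4%)^3 = 1.204550144.
Multiplying $389,319 by the price-level factor gives the future nominal sum.

$468,954.26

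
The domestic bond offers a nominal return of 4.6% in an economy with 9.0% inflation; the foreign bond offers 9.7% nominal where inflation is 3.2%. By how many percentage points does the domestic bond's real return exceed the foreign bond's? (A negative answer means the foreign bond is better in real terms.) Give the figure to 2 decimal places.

-10.34

The domestic bond real return: 1.046/1.090 − 1 = -4.037%.
The foreign bond real return: 1.097/1.032 − 1 = 6.298%.
Difference: -4.037 − 6.298 = -10.335 pp.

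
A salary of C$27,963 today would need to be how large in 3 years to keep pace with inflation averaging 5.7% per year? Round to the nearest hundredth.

C$33,022.41

Cumulative price-level factor: (1+5.7%)^3 = 1.180932193.
The nominal amount required is C$27,963 scaled up by that factor.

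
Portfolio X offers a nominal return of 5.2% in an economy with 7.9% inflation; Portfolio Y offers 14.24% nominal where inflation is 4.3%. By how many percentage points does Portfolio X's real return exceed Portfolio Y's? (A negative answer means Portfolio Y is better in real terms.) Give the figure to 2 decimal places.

Portfolio X real return: 1.052/1.079 − 1 = -2.502%.
Portfolio Y real return: 1.1424/1.043 − 1 = 9.530%.
Difference: -2.502 − 9.530 = -12.032 pp.

-12.03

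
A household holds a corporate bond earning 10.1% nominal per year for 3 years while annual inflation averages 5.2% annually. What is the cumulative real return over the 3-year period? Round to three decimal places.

14.634%

The annual real rate is (1+10.1%)/(1+5.2%) − 1 = 4.6578%.
Compounded over 3 years: (1 + 0.046578)^3 − 1 ≈ 0.14634.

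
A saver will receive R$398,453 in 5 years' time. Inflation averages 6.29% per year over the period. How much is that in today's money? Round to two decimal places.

Price-level factor over 5 years: (1 + 6.29%)^5 ≈ 1.3566319324.
Purchasing power today: R$398,453 divided by that factor.

R$293,707.52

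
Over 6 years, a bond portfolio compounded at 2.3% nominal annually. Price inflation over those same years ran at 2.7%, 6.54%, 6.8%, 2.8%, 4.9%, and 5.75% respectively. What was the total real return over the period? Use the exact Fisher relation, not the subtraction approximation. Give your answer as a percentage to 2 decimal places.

-13.99%

Cumulative inflation factor: 1.027 × 1.0654 × 1.068 × 1.028 × 1.049 × 1.0575 ≈ 1.33261.
Nominal growth factor: 1.14618. Real growth factor = 1.14618 / 1.33261 ≈ 0.86010.
Total real return ≈ -13.9897%.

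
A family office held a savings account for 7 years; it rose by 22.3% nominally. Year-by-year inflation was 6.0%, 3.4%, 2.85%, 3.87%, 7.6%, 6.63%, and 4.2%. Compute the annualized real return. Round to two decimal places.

-1.91%

Cumulative inflation factor: 1.060 × 1.034 × 1.0285 × 1.0387 × 1.076 × 1.0663 × 1.042 ≈ 1.39985.
Nominal growth factor: 1.22300. Real growth factor = 1.22300 / 1.39985 ≈ 0.87367.
Annualized: 0.87367^(1/7) − 1 ≈ -0.01911.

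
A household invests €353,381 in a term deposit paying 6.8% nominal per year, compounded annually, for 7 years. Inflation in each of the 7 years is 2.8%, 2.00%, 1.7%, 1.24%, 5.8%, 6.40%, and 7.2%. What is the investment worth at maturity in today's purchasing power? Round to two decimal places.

€429,886.20

Nominal value at maturity: €353,381 × (1 + 6.8%)^7 ≈ €560,069.55.
Price-level factor over 7 years: 1.028 × 1.0200 × 1.017 × 1.0124 × 1.058 × 1.0640 × 1.072 ≈ 1.3028321192.
The maturity value deflated by that factor is the answer in today's purchasing power.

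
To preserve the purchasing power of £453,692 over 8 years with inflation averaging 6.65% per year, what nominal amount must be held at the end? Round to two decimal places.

Cumulative price-level factor: (1+6.65%)^8 ≈ 1.6737356952.
The nominal amount required is £453,692 scaled up by that factor.

£759,360.50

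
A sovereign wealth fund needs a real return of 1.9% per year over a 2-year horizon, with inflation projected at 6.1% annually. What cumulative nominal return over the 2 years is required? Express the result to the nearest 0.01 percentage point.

Required annual nominal rate: (1+1.9%)(1+6.1%) − 1 = 8.1159%.
Cumulative over 2 years: (1 + 0.081159)^2 − 1 ≈ 0.16890.

16.89%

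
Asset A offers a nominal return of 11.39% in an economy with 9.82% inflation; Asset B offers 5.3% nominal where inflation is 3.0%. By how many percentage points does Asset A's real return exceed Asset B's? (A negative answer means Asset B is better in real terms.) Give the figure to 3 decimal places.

Asset A real return: 1.1139/1.0982 − 1 = 1.4296%.
Asset B real return: 1.053/1.030 − 1 = 2.2330%.
Difference: 1.4296 − 2.2330 = -0.8034 pp.

-0.803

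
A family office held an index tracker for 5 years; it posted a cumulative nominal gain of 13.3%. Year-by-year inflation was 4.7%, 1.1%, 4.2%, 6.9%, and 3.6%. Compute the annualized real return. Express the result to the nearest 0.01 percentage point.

-1.49%

Cumulative inflation factor: 1.047 × 1.011 × 1.042 × 1.069 × 1.036 ≈ 1.22153.
Nominal growth factor: 1.13300. Real growth factor = 1.13300 / 1.22153 ≈ 0.92753.
Annualized: 0.92753^(1/5) − 1 ≈ -0.01493.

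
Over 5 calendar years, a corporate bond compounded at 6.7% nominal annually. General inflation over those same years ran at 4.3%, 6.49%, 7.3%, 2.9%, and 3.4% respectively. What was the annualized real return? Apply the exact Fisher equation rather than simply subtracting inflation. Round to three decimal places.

1.751%

Cumulative inflation factor: 1.043 × 1.0649 × 1.073 × 1.029 × 1.034 ≈ 1.26803.
Nominal growth factor: 1.38300. Real growth factor = 1.38300 / 1.26803 ≈ 1.09067.
Annualized: 1.09067^(1/5) − 1 ≈ 0.01751.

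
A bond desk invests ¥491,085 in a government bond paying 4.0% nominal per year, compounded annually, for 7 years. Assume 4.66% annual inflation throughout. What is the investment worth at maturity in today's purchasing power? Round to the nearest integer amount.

¥469,813

Nominal value at maturity: ¥491,085 × (1 + 4.0%)^7 ≈ ¥646,234.
Price-level factor over 7 years: (1 + 4.66%)^7 ≈ 1.3755143098.
The maturity value deflated by that factor is the answer in today's purchasing power.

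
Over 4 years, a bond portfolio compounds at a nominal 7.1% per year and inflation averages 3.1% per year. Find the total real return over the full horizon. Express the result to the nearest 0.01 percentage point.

The annual real rate is (1+7.1%)/(1+3.1%) − 1 = 3.8797%.
Compounded over 4 years: (1 + 0.038797)^4 − 1 ≈ 0.16446.

16.45%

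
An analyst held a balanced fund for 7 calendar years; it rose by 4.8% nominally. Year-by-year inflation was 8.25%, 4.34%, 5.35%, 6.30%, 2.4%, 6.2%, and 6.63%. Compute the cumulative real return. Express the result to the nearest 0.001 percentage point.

Cumulative inflation factor: 1.0825 × 1.0434 × 1.0535 × 1.0630 × 1.024 × 1.062 × 1.0663 ≈ 1.46673.
Nominal growth factor: 1.04800. Real growth factor = 1.04800 / 1.46673 ≈ 0.71451.
Total real return ≈ -28.5486%.

-28.549%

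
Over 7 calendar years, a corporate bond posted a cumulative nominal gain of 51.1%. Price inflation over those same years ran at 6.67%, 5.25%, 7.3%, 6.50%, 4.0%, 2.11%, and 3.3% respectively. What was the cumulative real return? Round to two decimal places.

Cumulative inflation factor: 1.0667 × 1.0525 × 1.073 × 1.0650 × 1.040 × 1.0211 × 1.033 ≈ 1.40739.
Nominal growth factor: 1.51100. Real growth factor = 1.51100 / 1.40739 ≈ 1.07362.
Total real return ≈ 7.3616%.

7.36%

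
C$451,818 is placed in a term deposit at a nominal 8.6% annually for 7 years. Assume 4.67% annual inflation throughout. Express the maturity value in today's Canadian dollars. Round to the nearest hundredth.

C$584,812.62

Nominal value at maturity: C$451,818 × (1 + 8.6%)^7 ≈ C$804,956.30.
Price-level factor over 7 years: (1 + 4.67%)^7 ≈ 1.3764345621.
The maturity value deflated by that factor is the answer in today's purchasing power.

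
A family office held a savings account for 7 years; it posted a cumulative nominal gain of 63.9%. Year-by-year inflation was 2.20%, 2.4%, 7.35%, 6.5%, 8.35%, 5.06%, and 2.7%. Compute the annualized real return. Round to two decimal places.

Cumulative inflation factor: 1.0220 × 1.024 × 1.0735 × 1.065 × 1.0835 × 1.0506 × 1.027 ≈ 1.39875.
Nominal growth factor: 1.63900. Real growth factor = 1.63900 / 1.39875 ≈ 1.17176.
Annualized: 1.17176^(1/7) − 1 ≈ 0.02290.

2.29%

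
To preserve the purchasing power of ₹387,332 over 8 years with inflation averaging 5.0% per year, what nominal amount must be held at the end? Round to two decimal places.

₹572,265.77

Cumulative price-level factor: (1+5.0%)^8 ≈ 1.4774554438.
Multiplying ₹387,332 by the price-level factor gives the future nominal sum.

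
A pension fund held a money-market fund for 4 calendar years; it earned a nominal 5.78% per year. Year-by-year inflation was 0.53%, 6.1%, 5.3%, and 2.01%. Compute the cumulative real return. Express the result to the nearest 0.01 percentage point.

9.28%

Cumulative inflation factor: 1.0053 × 1.061 × 1.053 × 1.0201 ≈ 1.14573.
Nominal growth factor: 1.25203. Real growth factor = 1.25203 / 1.14573 ≈ 1.09278.
Total real return ≈ 9.2778%.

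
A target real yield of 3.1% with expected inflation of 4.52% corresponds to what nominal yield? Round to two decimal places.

7.76%

By the Fisher equation, 1 + r_nom = (1 + 3.1%)(1 + 4.52%) = 1.031 × 1.0452 = 1.0776012.
So r_nom = 7.76012%.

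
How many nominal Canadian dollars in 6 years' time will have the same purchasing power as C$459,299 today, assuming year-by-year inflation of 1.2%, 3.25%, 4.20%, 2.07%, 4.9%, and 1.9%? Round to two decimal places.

Cumulative price-level factor: 1.012 × 1.0325 × 1.0420 × 1.0207 × 1.049 × 1.019 ≈ 1.1879169489.
Multiplying C$459,299 by the price-level factor gives the future nominal sum.

C$545,609.07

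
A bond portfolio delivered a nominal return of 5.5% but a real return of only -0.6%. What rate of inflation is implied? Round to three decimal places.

From (1+r_nom) = (1+r_real)(1+π), we get 1+π = (1 + 5.5%)/(1 − 0.6%) = 1.055/0.994 ≈ 1.06137.
So π ≈ 6.1368%.

6.137%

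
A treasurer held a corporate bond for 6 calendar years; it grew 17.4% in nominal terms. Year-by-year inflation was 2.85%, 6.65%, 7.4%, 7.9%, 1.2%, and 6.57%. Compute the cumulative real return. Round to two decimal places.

-14.36%

Cumulative inflation factor: 1.0285 × 1.0665 × 1.074 × 1.079 × 1.012 × 1.0657 ≈ 1.37090.
Nominal growth factor: 1.17400. Real growth factor = 1.17400 / 1.37090 ≈ 0.85637.
Total real return ≈ -14.3629%.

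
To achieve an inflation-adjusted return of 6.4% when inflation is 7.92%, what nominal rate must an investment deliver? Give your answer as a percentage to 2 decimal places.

14.83%

By the Fisher equation, 1 + r_nom = (1 + 6.4%)(1 + 7.92%) = 1.064 × 1.0792 = 1.1482688.
So r_nom = 14.82688%.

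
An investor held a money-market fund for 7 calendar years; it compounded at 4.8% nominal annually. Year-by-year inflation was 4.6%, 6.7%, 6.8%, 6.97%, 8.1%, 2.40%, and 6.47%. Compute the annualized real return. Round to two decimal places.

-1.12%

Cumulative inflation factor: 1.046 × 1.067 × 1.068 × 1.0697 × 1.081 × 1.0240 × 1.0647 ≈ 1.50273.
Nominal growth factor: 1.38845. Real growth factor = 1.38845 / 1.50273 ≈ 0.92395.
Annualized: 0.92395^(1/7) − 1 ≈ -0.01124.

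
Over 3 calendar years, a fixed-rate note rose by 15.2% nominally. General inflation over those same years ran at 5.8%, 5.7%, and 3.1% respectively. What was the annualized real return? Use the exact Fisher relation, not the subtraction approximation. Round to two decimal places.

Cumulative inflation factor: 1.058 × 1.057 × 1.031 ≈ 1.15297.
Nominal growth factor: 1.15200. Real growth factor = 1.15200 / 1.15297 ≈ 0.99916.
Annualized: 0.99916^(1/3) − 1 ≈ -0.00028.

-0.03%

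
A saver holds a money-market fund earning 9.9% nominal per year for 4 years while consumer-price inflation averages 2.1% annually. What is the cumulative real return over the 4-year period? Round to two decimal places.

34.24%

The annual real rate is (1+9.9%)/(1+2.1%) − 1 = 7.6396%.
Compounded over 4 years: (1 + 0.076396)^4 − 1 ≈ 0.34242.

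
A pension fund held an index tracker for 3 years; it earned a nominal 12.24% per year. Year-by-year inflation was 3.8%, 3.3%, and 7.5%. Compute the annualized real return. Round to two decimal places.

Cumulative inflation factor: 1.038 × 1.033 × 1.075 ≈ 1.15267.
Nominal growth factor: 1.41398. Real growth factor = 1.41398 / 1.15267 ≈ 1.22670.
Annualized: 1.22670^(1/3) − 1 ≈ 0.07048.

7.05%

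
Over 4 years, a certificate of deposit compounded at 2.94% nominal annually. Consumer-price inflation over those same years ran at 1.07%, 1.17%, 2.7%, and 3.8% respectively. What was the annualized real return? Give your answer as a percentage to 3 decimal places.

0.745%

Cumulative inflation factor: 1.0107 × 1.0117 × 1.027 × 1.038 ≈ 1.09004.
Nominal growth factor: 1.12289. Real growth factor = 1.12289 / 1.09004 ≈ 1.03014.
Annualized: 1.03014^(1/4) − 1 ≈ 0.00745.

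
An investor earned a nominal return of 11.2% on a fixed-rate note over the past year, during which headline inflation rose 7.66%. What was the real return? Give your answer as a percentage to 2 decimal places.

3.29%

Real return via the Fisher equation: (1 + 11.2%)/(1 + 7.66%) − 1 = 1.112/1.0766 − 1 ≈ 0.03288.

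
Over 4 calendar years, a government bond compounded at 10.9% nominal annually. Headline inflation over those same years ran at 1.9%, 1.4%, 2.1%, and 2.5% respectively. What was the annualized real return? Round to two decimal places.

8.75%

Cumulative inflation factor: 1.019 × 1.014 × 1.021 × 1.025 ≈ 1.08134.
Nominal growth factor: 1.51261. Real growth factor = 1.51261 / 1.08134 ≈ 1.39883.
Annualized: 1.39883^(1/4) − 1 ≈ 0.08753.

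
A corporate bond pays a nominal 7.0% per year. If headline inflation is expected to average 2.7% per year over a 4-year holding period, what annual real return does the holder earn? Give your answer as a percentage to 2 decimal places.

With constant rates the annual real return is the same each year: (1+7.0%)/(1+2.7%) − 1 = 0.04187.

4.19%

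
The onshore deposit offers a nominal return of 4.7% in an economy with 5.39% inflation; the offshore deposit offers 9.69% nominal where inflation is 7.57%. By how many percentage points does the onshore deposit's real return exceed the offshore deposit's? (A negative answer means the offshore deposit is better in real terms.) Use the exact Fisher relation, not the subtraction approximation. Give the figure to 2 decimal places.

-2.63

The onshore deposit real return: 1.047/1.0539 − 1 = -0.655%.
The offshore deposit real return: 1.0969/1.0757 − 1 = 1.971%.
Difference: -0.655 − 1.971 = -2.626 pp.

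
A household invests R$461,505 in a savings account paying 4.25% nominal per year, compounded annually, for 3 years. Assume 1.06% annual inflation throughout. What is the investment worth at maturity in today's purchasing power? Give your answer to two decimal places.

R$506,601.79

Nominal value at maturity: R$461,505 × (1 + 4.25%)^3 ≈ R$522,883.10.
Price-level factor over 3 years: (1 + 1.06%)^3 ≈ 1.0321382710.
Dividing the nominal maturity value by the price-level factor gives the value in today's money.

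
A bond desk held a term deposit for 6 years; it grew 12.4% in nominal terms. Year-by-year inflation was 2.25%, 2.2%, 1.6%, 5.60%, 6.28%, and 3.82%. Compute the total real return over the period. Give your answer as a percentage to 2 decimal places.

Cumulative inflation factor: 1.0225 × 1.022 × 1.016 × 1.0560 × 1.0628 × 1.0382 ≈ 1.23710.
Nominal growth factor: 1.12400. Real growth factor = 1.12400 / 1.23710 ≈ 0.90858.
Total real return ≈ -9.1423%.

-9.14%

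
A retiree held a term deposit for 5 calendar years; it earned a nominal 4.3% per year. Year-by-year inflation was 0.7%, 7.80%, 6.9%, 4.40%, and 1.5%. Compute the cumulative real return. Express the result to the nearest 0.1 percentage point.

0.4%

Cumulative inflation factor: 1.007 × 1.0780 × 1.069 × 1.0440 × 1.015 ≈ 1.22968.
Nominal growth factor: 1.23430. Real growth factor = 1.23430 / 1.22968 ≈ 1.00376.
Total real return ≈ 0.3758%.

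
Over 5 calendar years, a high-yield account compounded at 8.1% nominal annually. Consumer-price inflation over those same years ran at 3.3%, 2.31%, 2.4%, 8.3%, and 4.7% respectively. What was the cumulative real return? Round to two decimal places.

20.29%

Cumulative inflation factor: 1.033 × 1.0231 × 1.024 × 1.083 × 1.047 ≈ 1.22714.
Nominal growth factor: 1.47614. Real growth factor = 1.47614 / 1.22714 ≈ 1.20292.
Total real return ≈ 20.2915%.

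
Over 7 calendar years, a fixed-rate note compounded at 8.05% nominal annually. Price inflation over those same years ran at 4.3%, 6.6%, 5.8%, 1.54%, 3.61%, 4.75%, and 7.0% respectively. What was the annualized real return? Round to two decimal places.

3.12%

Cumulative inflation factor: 1.043 × 1.066 × 1.058 × 1.0154 × 1.0361 × 1.0475 × 1.070 ≈ 1.38709.
Nominal growth factor: 1.71939. Real growth factor = 1.71939 / 1.38709 ≈ 1.23957.
Annualized: 1.23957^(1/7) − 1 ≈ 0.03116.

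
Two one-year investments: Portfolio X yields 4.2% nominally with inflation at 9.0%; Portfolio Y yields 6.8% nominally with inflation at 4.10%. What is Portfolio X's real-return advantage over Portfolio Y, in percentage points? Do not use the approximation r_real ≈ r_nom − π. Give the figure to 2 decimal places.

-7.00

Portfolio X real return: 1.042/1.090 − 1 = -4.404%.
Portfolio Y real return: 1.068/1.0410 − 1 = 2.594%.
Difference: -4.404 − 2.594 = -6.998 pp.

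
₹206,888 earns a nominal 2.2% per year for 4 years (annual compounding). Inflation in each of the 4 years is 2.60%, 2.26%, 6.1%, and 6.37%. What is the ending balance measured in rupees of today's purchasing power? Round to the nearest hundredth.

Nominal value at maturity: ₹206,888 × (1 + 2.2%)^4 ≈ ₹225,703.81.
Price-level factor over 4 years: 1.0260 × 1.0226 × 1.061 × 1.0637 ≈ 1.1840981220.
The maturity value deflated by that factor is the answer in today's purchasing power.

₹190,612.42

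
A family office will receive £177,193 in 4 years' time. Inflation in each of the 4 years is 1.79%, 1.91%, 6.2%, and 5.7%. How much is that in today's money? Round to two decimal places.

£152,168.63

Price-level factor over 4 years: 1.0179 × 1.0191 × 1.062 × 1.057 ≈ 1.1644515411.
Purchasing power today: £177,193 divided by that factor.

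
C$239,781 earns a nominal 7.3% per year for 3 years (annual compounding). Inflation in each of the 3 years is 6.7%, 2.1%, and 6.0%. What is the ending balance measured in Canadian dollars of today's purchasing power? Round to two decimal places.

Nominal value at maturity: C$239,781 × (1 + 7.3%)^3 ≈ C$296,219.70.
Price-level factor over 3 years: 1.067 × 1.021 × 1.060 = 1.15477142.
The maturity value deflated by that factor is the answer in today's purchasing power.

C$256,518.04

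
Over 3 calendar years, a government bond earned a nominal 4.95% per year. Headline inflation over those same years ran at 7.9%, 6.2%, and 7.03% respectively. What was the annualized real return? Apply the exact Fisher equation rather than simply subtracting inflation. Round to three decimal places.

Cumulative inflation factor: 1.079 × 1.062 × 1.0703 ≈ 1.22645.
Nominal growth factor: 1.15597. Real growth factor = 1.15597 / 1.22645 ≈ 0.94253.
Annualized: 0.94253^(1/3) − 1 ≈ -0.01954.

-1.954%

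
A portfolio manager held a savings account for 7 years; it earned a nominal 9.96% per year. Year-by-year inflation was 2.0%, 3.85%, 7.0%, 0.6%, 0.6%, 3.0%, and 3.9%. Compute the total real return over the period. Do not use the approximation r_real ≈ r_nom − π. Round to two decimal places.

Cumulative inflation factor: 1.020 × 1.0385 × 1.070 × 1.006 × 1.006 × 1.030 × 1.039 ≈ 1.22755.
Nominal growth factor: 1.94376. Real growth factor = 1.94376 / 1.22755 ≈ 1.58345.
Total real return ≈ 58.3448%.

58.34%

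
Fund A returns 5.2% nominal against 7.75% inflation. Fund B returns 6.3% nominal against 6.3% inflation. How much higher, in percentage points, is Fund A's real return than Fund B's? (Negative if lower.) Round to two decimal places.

Fund A real return: 1.052/1.0775 − 1 = -2.367%.
Fund B real return: 1.063/1.063 − 1 = 0.000%.
Difference: -2.367 − 0.000 = -2.367 pp.

-2.37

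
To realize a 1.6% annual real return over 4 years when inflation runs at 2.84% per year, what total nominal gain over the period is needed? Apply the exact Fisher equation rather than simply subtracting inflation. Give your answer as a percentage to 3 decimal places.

19.185%

Required annual nominal rate: (1+1.6%)(1+2.84%) − 1 = 4.48544%.
Cumulative over 4 years: (1 + 0.0448544)^4 − 1 ≈ 0.19185.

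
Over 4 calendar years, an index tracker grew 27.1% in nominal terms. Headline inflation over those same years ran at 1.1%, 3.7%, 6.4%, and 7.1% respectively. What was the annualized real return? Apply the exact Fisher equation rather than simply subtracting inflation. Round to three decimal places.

Cumulative inflation factor: 1.011 × 1.037 × 1.064 × 1.071 ≈ 1.19471.
Nominal growth factor: 1.27100. Real growth factor = 1.27100 / 1.19471 ≈ 1.06386.
Annualized: 1.06386^(1/4) − 1 ≈ 0.01560.

1.560%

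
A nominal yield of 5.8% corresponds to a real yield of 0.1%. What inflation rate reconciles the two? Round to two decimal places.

5.69%

From (1+r_nom) = (1+r_real)(1+π), we get 1+π = (1 + 5.8%)/(1 + 0.1%) = 1.058/1.001 ≈ 1.05694.
So π ≈ 5.6943%.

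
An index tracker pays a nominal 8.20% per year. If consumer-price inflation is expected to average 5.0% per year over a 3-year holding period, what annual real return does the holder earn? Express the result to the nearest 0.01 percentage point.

3.05%

With constant rates the annual real return is the same each year: (1+8.20%)/(1+5.0%) − 1 = 0.03048.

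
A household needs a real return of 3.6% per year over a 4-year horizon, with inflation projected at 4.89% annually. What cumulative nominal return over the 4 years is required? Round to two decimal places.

Required annual nominal rate: (1+3.6%)(1+4.89%) − 1 = 8.66604%.
Cumulative over 4 years: (1 + 0.0866604)^4 − 1 ≈ 0.39436.

39.44%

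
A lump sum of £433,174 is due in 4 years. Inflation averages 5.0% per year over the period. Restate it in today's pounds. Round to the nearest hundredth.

Price-level factor over 4 years: (1 + 5.0%)^4 = 1.21550625.
Purchasing power today: £433,174 divided by that factor.

£356,373.32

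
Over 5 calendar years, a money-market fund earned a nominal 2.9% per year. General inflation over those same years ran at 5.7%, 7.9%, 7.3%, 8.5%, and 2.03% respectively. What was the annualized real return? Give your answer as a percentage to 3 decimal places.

-3.162%

Cumulative inflation factor: 1.057 × 1.079 × 1.073 × 1.085 × 1.0203 ≈ 1.35473.
Nominal growth factor: 1.15366. Real growth factor = 1.15366 / 1.35473 ≈ 0.85158.
Annualized: 0.85158^(1/5) − 1 ≈ -0.03162.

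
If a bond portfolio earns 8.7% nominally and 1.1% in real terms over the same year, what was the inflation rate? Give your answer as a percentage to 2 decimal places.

From (1+r_nom) = (1+r_real)(1+π), we get 1+π = (1 + 8.7%)/(1 + 1.1%) = 1.087/1.011 ≈ 1.07517.
So π ≈ 7.5173%.

7.52%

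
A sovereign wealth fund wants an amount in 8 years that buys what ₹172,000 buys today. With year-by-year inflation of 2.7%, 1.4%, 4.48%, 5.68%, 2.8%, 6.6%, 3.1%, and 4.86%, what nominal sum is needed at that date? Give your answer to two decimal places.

₹234,305.05

Cumulative price-level factor: 1.027 × 1.014 × 1.0448 × 1.0568 × 1.028 × 1.066 × 1.031 × 1.0486 ≈ 1.3622386721.
Multiplying ₹172,000 by the price-level factor gives the future nominal sum.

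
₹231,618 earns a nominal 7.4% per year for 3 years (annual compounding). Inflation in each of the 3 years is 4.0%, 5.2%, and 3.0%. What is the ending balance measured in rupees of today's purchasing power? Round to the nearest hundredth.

Nominal value at maturity: ₹231,618 × (1 + 7.4%)^3 ≈ ₹286,936.07.
Price-level factor over 3 years: 1.040 × 1.052 × 1.030 = 1.1269024.
The maturity value deflated by that factor is the answer in today's purchasing power.

₹254,623.71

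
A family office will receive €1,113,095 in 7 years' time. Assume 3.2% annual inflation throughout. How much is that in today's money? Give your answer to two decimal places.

€892,841.46

Price-level factor over 7 years: (1 + 3.2%)^7 ≈ 1.2466882924.
Purchasing power today: €1,113,095 divided by that factor.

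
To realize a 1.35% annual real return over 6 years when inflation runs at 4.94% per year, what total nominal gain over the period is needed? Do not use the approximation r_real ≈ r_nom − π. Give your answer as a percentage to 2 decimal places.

Required annual nominal rate: (1+1.35%)(1+4.94%) − 1 = 6.35669%.
Cumulative over 6 years: (1 + 0.0635669)^6 − 1 ≈ 0.44740.

44.74%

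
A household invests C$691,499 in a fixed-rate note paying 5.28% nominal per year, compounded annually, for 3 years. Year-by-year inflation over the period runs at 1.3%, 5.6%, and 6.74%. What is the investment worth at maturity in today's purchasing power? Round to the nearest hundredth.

C$706,689.47

Nominal value at maturity: C$691,499 × (1 + 5.28%)^3 ≈ C$806,917.59.
Price-level factor over 3 years: 1.013 × 1.056 × 1.0674 = 1.1418276672.
Dividing the nominal maturity value by the price-level factor gives the value in today's money.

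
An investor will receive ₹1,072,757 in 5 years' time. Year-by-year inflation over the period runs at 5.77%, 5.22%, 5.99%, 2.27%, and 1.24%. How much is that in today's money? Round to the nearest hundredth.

Price-level factor over 5 years: 1.0577 × 1.0522 × 1.0599 × 1.0227 × 1.0124 ≈ 1.2213104874.
Purchasing power today: ₹1,072,757 divided by that factor.

₹878,365.50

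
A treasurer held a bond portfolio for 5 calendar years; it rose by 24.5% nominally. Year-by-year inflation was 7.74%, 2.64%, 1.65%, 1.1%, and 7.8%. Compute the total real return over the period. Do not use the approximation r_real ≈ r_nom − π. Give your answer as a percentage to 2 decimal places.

Cumulative inflation factor: 1.0774 × 1.0264 × 1.0165 × 1.011 × 1.078 ≈ 1.22510.
Nominal growth factor: 1.24500. Real growth factor = 1.24500 / 1.22510 ≈ 1.01625.
Total real return ≈ 1.6245%.

1.62%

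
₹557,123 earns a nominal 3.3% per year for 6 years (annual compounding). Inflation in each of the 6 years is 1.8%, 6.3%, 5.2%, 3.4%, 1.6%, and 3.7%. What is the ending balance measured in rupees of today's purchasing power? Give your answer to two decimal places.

Nominal value at maturity: ₹557,123 × (1 + 3.3%)^6 ≈ ₹676,944.43.
Price-level factor over 6 years: 1.018 × 1.063 × 1.052 × 1.034 × 1.016 × 1.037 ≈ 1.2401944555.
Dividing the nominal maturity value by the price-level factor gives the value in today's money.

₹545,837.33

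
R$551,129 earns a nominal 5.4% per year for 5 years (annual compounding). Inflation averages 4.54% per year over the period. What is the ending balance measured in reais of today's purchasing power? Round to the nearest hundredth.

Nominal value at maturity: R$551,129 × (1 + 5.4%)^5 ≈ R$716,896.27.
Price-level factor over 5 years: (1 + 4.54%)^5 ≈ 1.2485688014.
Dividing the nominal maturity value by the price-level factor gives the value in today's money.

R$574,174.42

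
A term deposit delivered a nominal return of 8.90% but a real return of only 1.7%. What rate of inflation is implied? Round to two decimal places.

7.08%

From (1+r_nom) = (1+r_real)(1+π), we get 1+π = (1 + 8.90%)/(1 + 1.7%) = 1.0890/1.017 ≈ 1.07080.
So π ≈ 7.0796%.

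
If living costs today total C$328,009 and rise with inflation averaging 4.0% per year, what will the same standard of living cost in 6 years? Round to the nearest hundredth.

C$415,036.03

Cumulative price-level factor: (1+4.0%)^6 ≈ 1.2653190185.
Multiplying C$328,009 by the price-level factor gives the future nominal sum.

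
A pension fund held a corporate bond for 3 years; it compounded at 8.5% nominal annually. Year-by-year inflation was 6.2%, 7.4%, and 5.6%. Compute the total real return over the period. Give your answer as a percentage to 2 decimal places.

Cumulative inflation factor: 1.062 × 1.074 × 1.056 ≈ 1.20446.
Nominal growth factor: 1.27729. Real growth factor = 1.27729 / 1.20446 ≈ 1.06047.
Total real return ≈ 6.0465%.

6.05%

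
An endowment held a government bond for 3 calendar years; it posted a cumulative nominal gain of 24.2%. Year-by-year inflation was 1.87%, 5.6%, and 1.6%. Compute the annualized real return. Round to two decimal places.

4.35%

Cumulative inflation factor: 1.0187 × 1.056 × 1.016 ≈ 1.09296.
Nominal growth factor: 1.24200. Real growth factor = 1.24200 / 1.09296 ≈ 1.13636.
Annualized: 1.13636^(1/3) − 1 ≈ 0.04353.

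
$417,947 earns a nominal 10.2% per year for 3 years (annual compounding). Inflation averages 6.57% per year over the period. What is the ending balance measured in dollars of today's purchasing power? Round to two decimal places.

Nominal value at maturity: $417,947 × (1 + 10.2%)^3 ≈ $559,327.27.
Price-level factor over 3 years: (1 + 6.57%)^3 ≈ 1.2103330634.
The maturity value deflated by that factor is the answer in today's purchasing power.

$462,126.74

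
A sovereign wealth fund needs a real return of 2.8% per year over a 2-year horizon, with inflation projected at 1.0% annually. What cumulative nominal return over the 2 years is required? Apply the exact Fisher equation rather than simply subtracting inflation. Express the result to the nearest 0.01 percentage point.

Required annual nominal rate: (1+2.8%)(1+1.0%) − 1 = 3.828%.
Cumulative over 2 years: (1 + 0.03828)^2 − 1 ≈ 0.07803.

7.80%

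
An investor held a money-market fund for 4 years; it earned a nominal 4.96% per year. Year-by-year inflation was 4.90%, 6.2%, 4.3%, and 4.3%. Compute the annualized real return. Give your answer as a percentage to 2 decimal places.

0.04%

Cumulative inflation factor: 1.0490 × 1.062 × 1.043 × 1.043 ≈ 1.21191.
Nominal growth factor: 1.21366. Real growth factor = 1.21366 / 1.21191 ≈ 1.00144.
Annualized: 1.00144^(1/4) − 1 ≈ 0.00036.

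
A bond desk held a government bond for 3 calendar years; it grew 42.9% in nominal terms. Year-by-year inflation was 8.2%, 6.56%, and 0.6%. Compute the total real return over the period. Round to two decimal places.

23.20%

Cumulative inflation factor: 1.082 × 1.0656 × 1.006 ≈ 1.15990.
Nominal growth factor: 1.42900. Real growth factor = 1.42900 / 1.15990 ≈ 1.23201.
Total real return ≈ 23.2006%.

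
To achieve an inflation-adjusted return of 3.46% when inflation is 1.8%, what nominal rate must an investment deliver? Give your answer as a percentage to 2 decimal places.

By the Fisher equation, 1 + r_nom = (1 + 3.46%)(1 + 1.8%) = 1.0346 × 1.018 = 1.0532228.
So r_nom = 5.32228%.

5.32%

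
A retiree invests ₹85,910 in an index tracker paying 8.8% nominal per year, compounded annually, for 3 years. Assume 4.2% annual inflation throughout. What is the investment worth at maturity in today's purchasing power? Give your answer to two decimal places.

₹97,797.39

Nominal value at maturity: ₹85,910 × (1 + 8.8%)^3 ≈ ₹110,644.65.
Price-level factor over 3 years: (1 + 4.2%)^3 = 1.131366088.
The maturity value deflated by that factor is the answer in today's purchasing power.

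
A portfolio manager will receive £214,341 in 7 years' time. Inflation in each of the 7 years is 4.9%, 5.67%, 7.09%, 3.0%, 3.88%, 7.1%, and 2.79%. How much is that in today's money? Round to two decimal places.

Price-level factor over 7 years: 1.049 × 1.0567 × 1.0709 × 1.030 × 1.0388 × 1.071 × 1.0279 ≈ 1.3982525394.
Purchasing power today: £214,341 divided by that factor.

£153,292.05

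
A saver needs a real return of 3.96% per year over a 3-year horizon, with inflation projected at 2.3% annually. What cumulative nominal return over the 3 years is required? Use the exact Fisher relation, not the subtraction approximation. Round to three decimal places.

Required annual nominal rate: (1+3.96%)(1+2.3%) − 1 = 6.35108%.
Cumulative over 3 years: (1 + 0.0635108)^3 − 1 ≈ 0.20289.

20.289%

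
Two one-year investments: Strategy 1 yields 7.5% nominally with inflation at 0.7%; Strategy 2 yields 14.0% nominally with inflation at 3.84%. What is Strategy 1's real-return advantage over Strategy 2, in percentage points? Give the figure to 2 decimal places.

-3.03

Strategy 1 real return: 1.075/1.007 − 1 = 6.753%.
Strategy 2 real return: 1.140/1.0384 − 1 = 9.784%.
Difference: 6.753 − 9.784 = -3.031 pp.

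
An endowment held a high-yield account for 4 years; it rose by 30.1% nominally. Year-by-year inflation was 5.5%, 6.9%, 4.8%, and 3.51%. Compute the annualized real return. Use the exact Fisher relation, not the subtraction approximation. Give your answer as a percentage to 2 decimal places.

Cumulative inflation factor: 1.055 × 1.069 × 1.048 × 1.0351 ≈ 1.22341.
Nominal growth factor: 1.30100. Real growth factor = 1.30100 / 1.22341 ≈ 1.06342.
Annualized: 1.06342^(1/4) − 1 ≈ 0.01549.

1.55%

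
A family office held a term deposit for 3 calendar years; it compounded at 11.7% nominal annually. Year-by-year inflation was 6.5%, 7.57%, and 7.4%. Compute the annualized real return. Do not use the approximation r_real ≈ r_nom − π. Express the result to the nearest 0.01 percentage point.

Cumulative inflation factor: 1.065 × 1.0757 × 1.074 ≈ 1.23040.
Nominal growth factor: 1.39367. Real growth factor = 1.39367 / 1.23040 ≈ 1.13270.
Annualized: 1.13270^(1/3) − 1 ≈ 0.04241.

4.24%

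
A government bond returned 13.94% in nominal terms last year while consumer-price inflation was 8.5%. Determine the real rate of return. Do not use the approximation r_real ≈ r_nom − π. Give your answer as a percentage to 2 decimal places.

5.01%

Real return via the Fisher equation: (1 + 13.94%)/(1 + 8.5%) − 1 = 1.1394/1.085 − 1 ≈ 0.05014.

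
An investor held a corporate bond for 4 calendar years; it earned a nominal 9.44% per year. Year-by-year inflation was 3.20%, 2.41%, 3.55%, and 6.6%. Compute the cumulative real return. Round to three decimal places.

Cumulative inflation factor: 1.0320 × 1.0241 × 1.0355 × 1.066 ≈ 1.16662.
Nominal growth factor: 1.43451. Real growth factor = 1.43451 / 1.16662 ≈ 1.22963.
Total real return ≈ 22.9631%.

22.963%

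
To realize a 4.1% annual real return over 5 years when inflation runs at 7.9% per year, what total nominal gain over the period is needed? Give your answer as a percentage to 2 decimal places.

78.80%

Required annual nominal rate: (1+4.1%)(1+7.9%) − 1 = 12.3239%.
Cumulative over 5 years: (1 + 0.123239)^5 − 1 ≈ 0.78797.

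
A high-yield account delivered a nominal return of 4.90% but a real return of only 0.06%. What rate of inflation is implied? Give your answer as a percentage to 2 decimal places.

4.84%

From (1+r_nom) = (1+r_real)(1+π), we get 1+π = (1 + 4.90%)/(1 + 0.06%) = 1.0490/1.0006 ≈ 1.04837.
So π ≈ 4.8371%.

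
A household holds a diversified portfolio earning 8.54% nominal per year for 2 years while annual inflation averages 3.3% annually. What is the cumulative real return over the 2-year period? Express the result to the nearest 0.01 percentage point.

The annual real rate is (1+8.54%)/(1+3.3%) − 1 = 5.0726%.
Compounded over 2 years: (1 + 0.050726)^2 − 1 ≈ 0.10403.

10.40%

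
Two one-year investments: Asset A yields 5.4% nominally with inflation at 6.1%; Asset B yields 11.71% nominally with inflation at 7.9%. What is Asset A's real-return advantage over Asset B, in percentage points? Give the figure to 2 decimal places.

-4.19

Asset A real return: 1.054/1.061 − 1 = -0.660%.
Asset B real return: 1.1171/1.079 − 1 = 3.531%.
Difference: -0.660 − 3.531 = -4.191 pp.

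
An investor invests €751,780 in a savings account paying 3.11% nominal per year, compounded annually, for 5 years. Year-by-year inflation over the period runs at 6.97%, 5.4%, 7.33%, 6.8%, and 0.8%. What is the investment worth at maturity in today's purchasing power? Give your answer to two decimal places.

Nominal value at maturity: €751,780 × (1 + 3.11%)^5 ≈ €876,182.76.
Price-level factor over 5 years: 1.0697 × 1.054 × 1.0733 × 1.068 × 1.008 ≈ 1.3027333188.
The maturity value deflated by that factor is the answer in today's purchasing power.

€672,572.62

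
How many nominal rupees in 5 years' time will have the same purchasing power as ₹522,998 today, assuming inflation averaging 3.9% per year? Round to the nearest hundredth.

Cumulative price-level factor: (1+3.9%)^5 ≈ 1.2108148474.
Multiplying ₹522,998 by the price-level factor gives the future nominal sum.

₹633,253.74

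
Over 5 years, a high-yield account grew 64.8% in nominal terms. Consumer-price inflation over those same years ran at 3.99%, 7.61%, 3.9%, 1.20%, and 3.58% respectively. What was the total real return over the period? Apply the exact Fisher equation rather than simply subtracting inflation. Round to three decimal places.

35.220%

Cumulative inflation factor: 1.0399 × 1.0761 × 1.039 × 1.0120 × 1.0358 ≈ 1.21875.
Nominal growth factor: 1.64800. Real growth factor = 1.64800 / 1.21875 ≈ 1.35220.
Total real return ≈ 35.2200%.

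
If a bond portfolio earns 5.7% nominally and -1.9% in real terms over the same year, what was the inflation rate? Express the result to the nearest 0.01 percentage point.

7.75%

From (1+r_nom) = (1+r_real)(1+π), we get 1+π = (1 + 5.7%)/(1 − 1.9%) = 1.057/0.981 ≈ 1.07747.
So π ≈ 7.7472%.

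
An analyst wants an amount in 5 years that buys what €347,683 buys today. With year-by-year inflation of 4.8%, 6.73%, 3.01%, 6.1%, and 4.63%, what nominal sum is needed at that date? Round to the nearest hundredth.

€444,715.48

Cumulative price-level factor: 1.048 × 1.0673 × 1.0301 × 1.061 × 1.0463 ≈ 1.2790831814.
The nominal amount required is €347,683 scaled up by that factor.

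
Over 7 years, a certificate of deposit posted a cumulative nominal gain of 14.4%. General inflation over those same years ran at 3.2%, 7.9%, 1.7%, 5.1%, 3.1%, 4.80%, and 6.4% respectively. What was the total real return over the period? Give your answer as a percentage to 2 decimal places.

Cumulative inflation factor: 1.032 × 1.079 × 1.017 × 1.051 × 1.031 × 1.0480 × 1.064 ≈ 1.36832.
Nominal growth factor: 1.14400. Real growth factor = 1.14400 / 1.36832 ≈ 0.83606.
Total real return ≈ -16.3936%.

-16.39%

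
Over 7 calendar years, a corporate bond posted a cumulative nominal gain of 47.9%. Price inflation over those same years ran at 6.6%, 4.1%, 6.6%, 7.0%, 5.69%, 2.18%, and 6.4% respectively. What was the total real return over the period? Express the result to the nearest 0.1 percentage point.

1.7%

Cumulative inflation factor: 1.066 × 1.041 × 1.066 × 1.070 × 1.0569 × 1.0218 × 1.064 ≈ 1.45442.
Nominal growth factor: 1.47900. Real growth factor = 1.47900 / 1.45442 ≈ 1.01690.
Total real return ≈ 1.6899%.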